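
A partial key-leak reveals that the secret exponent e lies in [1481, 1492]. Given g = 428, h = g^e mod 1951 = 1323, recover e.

1483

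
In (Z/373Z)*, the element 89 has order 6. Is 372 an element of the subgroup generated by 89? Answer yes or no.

yes

372 ∈ ⟨89⟩ iff 372^6 ≡ 1 (mod 373), since |⟨89⟩| = 6.
372^6 mod 373 = 1.
Since 1 = 1, 372 lies in the subgroup.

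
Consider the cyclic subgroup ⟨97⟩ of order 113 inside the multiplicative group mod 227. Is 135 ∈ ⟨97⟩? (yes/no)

135 ∈ ⟨97⟩ iff 135^113 ≡ 1 (mod 227), since |⟨97⟩| = 113.
135^113 mod 227 = 226.
Since 226 ≠ 1, 135 does not lie in the subgroup.

no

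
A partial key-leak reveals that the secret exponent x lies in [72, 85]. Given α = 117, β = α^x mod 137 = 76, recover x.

Compute 117^72 mod 137 = 16, then multiply by 117 repeatedly:
  117^72=16  117^73=91  117^74=98  117^75=95  117^76=18
  117^77=51  117^78=76
Found 76 at exponent 78.

78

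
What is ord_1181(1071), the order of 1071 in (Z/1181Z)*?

The order of 1071 must divide p − 1 = 1180 = 2^2 · 5 · 59.
Divisors: 1, 2, 4, 5, 10, 20, 59, 118, 236, 295, 590, 1180.
Check each in increasing order: 1071^1 ≡ 1071;  1071^2 ≡ 290;  1071^4 ≡ 249;  1071^5 ≡ 954;  1071^10 ≡ 746;  1071^20 ≡ 265;  1071^59 ≡ 1154;  1071^118 ≡ 729;  1071^236 ≡ 1172;  1071^295 ≡ 243;  1071^590 ≡ 1180;  1071^1180 ≡ 1.
Smallest exponent giving 1 is 1180.

1180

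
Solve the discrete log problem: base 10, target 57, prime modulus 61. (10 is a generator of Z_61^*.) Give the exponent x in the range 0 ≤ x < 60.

4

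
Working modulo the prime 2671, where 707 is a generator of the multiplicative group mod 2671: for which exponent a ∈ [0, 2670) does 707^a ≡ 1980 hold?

1781

Baby-step giant-step with m = ceil(sqrt(2670)) = 52.
Baby table (707^j mod 2671 for j=0..51):
  0:1  1:707  2:372  3:1246  4:2163  5:1429  6:665  7:59
  8:1648  9:580  10:1397  11:2080  12:1510  13:1841  14:810  15:1076
  16:2168  17:2293  18:2525  19:947  20:1779  21:2383  22:2051  23:2375
  24:1737  25:2070  26:2453  27:792  28:1705  29:814  30:1233  31:985
  32:1935  33:493  34:1321  35:1768  36:2619  37:630  38:2024  39:1983
  40:2377  41:480  42:143  43:2274  44:2447  45:1892  46:2144  47:1351
  48:1610  49:424  50:616  51:139
Giant step factor: 707^(-52) ≡ 1268 (mod 2671).
Scan 1980·1268^i mod 2671 for i = 0, 1, …:
  i=0: 1980   i=1: 2571   i=2: 1408   i=3: 1116
  i=4: 2129   i=5: 1862   i=6: 2523   i=7: 1977
  i=8: 1438   i=9: 1762     …   i=33: 408
  i=34: 1841
Match at i=34, j=13: a = 34·52 + 13 = 1781.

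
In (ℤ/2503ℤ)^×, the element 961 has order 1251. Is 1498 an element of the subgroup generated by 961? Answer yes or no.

yes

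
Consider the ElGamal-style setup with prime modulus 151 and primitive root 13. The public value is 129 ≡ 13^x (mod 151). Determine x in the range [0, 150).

79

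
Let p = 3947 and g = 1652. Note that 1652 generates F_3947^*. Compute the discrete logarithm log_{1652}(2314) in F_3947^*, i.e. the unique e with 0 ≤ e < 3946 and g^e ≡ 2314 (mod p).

Baby-step giant-step with m = ceil(sqrt(3946)) = 63.
Baby table (1652^j mod 3947 for j=0..62):
  0:1  1:1652  2:1727  3:3270  4:2544  5:3080  6:477  7:2551
  8:2803  9:725  10:1759  11:876  12:2550  13:1151  14:2945  15:2436
  16:2279  17:3417  18:674  19:394  20:3580  21:1554  22:1658  23:3745
  24:1791  25:2429  26:2556  27:3169  28:1466  29:2321  30:1755  31:2162
  32:3536  33:3859  34:663  35:1957  36:371  37:1107  38:1303  39:1441
  40:491  41:1997  42:3299  43:3088  44:1852  45:579  46:1334  47:1342
  48:2717  49:745  50:3223  51:3840  52:851  53:720  54:1393  55:135
  56:1988  57:272  58:3333  59:51  60:1365  61:1243  62:996
Giant step factor: 1652^(-63) ≡ 1557 (mod 3947).
Scan 2314·1557^i mod 3947 for i = 0, 1, …:
  i=0: 2314   i=1: 3234   i=2: 2913   i=3: 438
  i=4: 3082   i=5: 3069   i=6: 2563   i=7: 174
  i=8: 2522   i=9: 3436     …   i=56: 3301
  i=57: 663
Match at i=57, j=34: e = 57·63 + 34 = 3625.

3625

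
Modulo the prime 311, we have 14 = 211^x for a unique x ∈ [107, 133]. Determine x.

112

Compute 211^107 mod 311 = 232, then multiply by 211 repeatedly:
  211^107=232  211^108=125  211^109=251  211^110=91  211^111=230
  211^112=14
Found 14 at exponent 112.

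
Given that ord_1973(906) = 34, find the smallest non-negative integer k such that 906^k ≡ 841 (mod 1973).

30

Successive powers of 906 modulo 1973:
  906^0=1  906^1=906  906^2=68  906^3=445  906^4=678  906^5=665
  906^6=725  906^7=1814  906^8=1948  906^9=1026  906^10=273  906^11=713
  906^12=807  906^13=1132  906^14=1605  906^15=29  906^16=625  906^17=1972
  906^18=1067  906^19=1905  906^20=1528  906^21=1295  906^22=1308  906^23=1248
  906^24=159  906^25=25  906^26=947  906^27=1700  906^28=1260  906^29=1166
  906^30=841
So 906^30 ≡ 841 (mod 1973), giving k = 30.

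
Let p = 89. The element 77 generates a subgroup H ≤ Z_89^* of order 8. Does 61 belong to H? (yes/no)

no

61 ∈ ⟨77⟩ iff 61^8 ≡ 1 (mod 89), since |⟨77⟩| = 8.
61^8 mod 89 = 39.
Since 39 ≠ 1, 61 does not lie in the subgroup.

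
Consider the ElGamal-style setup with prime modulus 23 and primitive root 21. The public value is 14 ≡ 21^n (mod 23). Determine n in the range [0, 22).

Successive powers of 21 modulo 23:
  21^0=1  21^1=21  21^2=4  21^3=15  21^4=16  21^5=14
So 21^5 ≡ 14 (mod 23), giving n = 5.

5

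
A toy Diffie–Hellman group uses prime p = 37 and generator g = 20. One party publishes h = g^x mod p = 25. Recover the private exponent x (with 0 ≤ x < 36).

22

Successive powers of 20 modulo 37:
  20^0=1  20^1=20  20^2=30  20^3=8  20^4=12  20^5=18
  20^6=27  20^7=22  20^8=33  20^9=31  20^10=28  20^11=5
  20^12=26  20^13=2  20^14=3  20^15=23  20^16=16  20^17=24
  20^18=36  20^19=17  20^20=7  20^21=29  20^22=25
So 20^22 ≡ 25 (mod 37), giving x = 22.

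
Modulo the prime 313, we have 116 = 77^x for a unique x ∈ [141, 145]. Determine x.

142

Compute 77^141 mod 313 = 95, then multiply by 77 repeatedly:
  77^141=95  77^142=116
Found 116 at exponent 142.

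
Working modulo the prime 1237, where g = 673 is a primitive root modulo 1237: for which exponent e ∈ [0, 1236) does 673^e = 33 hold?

Baby-step giant-step with m = ceil(sqrt(1236)) = 36.
Baby table (673^j mod 1237 for j=0..35):
  0:1  1:673  2:187  3:914  4:333  5:212  6:421  7:60
  8:796  9:87  10:412  11:188  12:350  13:520  14:1126  15:754
  16:272  17:1217  18:147  19:1208  20:275  21:762  22:708  23:239
  24:37  25:161  26:734  27:419  28:1188  29:422  30:733  31:983
  32:1001  33:745  34:400  35:771
Giant step factor: 673^(-36) ≡ 996 (mod 1237).
Scan 33·996^i mod 1237 for i = 0, 1, …:
  i=0: 33   i=1: 706   i=2: 560   i=3: 1110
  i=4: 919   i=5: 1181   i=6: 1126
Match at i=6, j=14: e = 6·36 + 14 = 230.

230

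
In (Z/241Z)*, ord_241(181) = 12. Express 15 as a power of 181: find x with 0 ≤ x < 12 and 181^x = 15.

Successive powers of 181 modulo 241:
  181^0=1  181^1=181  181^2=226  181^3=177  181^4=225  181^5=237
  181^6=240  181^7=60  181^8=15
So 181^8 ≡ 15 (mod 241), giving x = 8.

8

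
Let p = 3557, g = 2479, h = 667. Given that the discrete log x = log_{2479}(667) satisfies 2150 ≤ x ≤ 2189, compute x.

2188

Compute 2479^2150 mod 3557 = 451, then multiply by 2479 repeatedly:
  2479^2150=451  2479^2151=1131  2479^2152=833  2479^2153=1947  2479^2154=3321
  2479^2155=1861  2479^2156=3547  2479^2157=109  2479^2158=3436  2479^2159=2386
  2479^2160=3160  2479^2161=1126  2479^2162=2666  2479^2163=108  2479^2164=957
  2479^2165=3441  2479^2166=553  2479^2167=1442  2479^2168=3490  2479^2169=1086
  2479^2170=3102  2479^2171=3181  2479^2172=3387  2479^2173=1853  2479^2174=1500
  2479^2175=1435  2479^2176=365  2479^2177=1357  2479^2178=2638  2479^2179=1836
  2479^2180=2041  2479^2181=1585  2479^2182=2287  2479^2183=3172  2479^2184=2418
  2479^2185=677  2479^2186=2936  2479^2187=722  2479^2188=667
Found 667 at exponent 2188.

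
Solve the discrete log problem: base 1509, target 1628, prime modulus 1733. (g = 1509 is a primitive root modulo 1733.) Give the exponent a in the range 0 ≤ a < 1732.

458

Baby-step giant-step with m = ceil(sqrt(1732)) = 42.
Baby table (1509^j mod 1733 for j=0..41):
  0:1  1:1509  2:1652  3:814  4:1362  5:1653  6:590  7:1281
  8:734  9:219  10:1201  11:1324  12:1500  13:202  14:1543  15:968
  16:1526  17:1310  18:1170  19:1336  20:545  21:963  22:913  23:1715
  24:566  25:1458  26:945  27:1479  28:1440  29:1511  30:1204  31:652
  32:1257  33:911  34:430  35:728  36:1563  37:1687  38:1639  39:260
  40:682  41:1469
Giant step factor: 1509^(-42) ≡ 1320 (mod 1733).
Scan 1628·1320^i mod 1733 for i = 0, 1, …:
  i=0: 1628   i=1: 40   i=2: 810   i=3: 1672
  i=4: 931   i=5: 223   i=6: 1483   i=7: 1003
  i=8: 1681   i=9: 680   i=10: 1639
Match at i=10, j=38: a = 10·42 + 38 = 458.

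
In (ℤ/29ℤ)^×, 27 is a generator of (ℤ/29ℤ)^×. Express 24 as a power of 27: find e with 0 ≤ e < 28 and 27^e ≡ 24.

8

Successive powers of 27 modulo 29:
  27^0=1  27^1=27  27^2=4  27^3=21  27^4=16  27^5=26
  27^6=6  27^7=17  27^8=24
So 27^8 ≡ 24 (mod 29), giving e = 8.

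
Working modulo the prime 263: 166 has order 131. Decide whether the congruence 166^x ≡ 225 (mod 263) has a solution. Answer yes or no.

225 ∈ ⟨166⟩ iff 225^131 ≡ 1 (mod 263), since |⟨166⟩| = 131.
225^131 mod 263 = 1.
Since 1 = 1, 225 lies in the subgroup.

yes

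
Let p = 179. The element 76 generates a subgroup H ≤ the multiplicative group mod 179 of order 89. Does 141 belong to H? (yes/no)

yes

141 ∈ ⟨76⟩ iff 141^89 ≡ 1 (mod 179), since |⟨76⟩| = 89.
141^89 mod 179 = 1.
Since 1 = 1, 141 lies in the subgroup.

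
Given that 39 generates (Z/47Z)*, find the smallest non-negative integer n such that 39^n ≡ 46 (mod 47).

Baby-step giant-step with m = ceil(sqrt(46)) = 7.
Baby table (39^j mod 47 for j=0..6):
  0:1  1:39  2:17  3:5  4:7  5:38  6:25
Giant step factor: 39^(-7) ≡ 43 (mod 47).
Scan 46·43^i mod 47 for i = 0, 1, …:
  i=0: 46   i=1: 4   i=2: 31   i=3: 17
Match at i=3, j=2: n = 3·7 + 2 = 23.

23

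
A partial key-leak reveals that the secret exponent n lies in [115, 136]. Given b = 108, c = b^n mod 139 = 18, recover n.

Compute 108^115 mod 139 = 97, then multiply by 108 repeatedly:
  108^115=97  108^116=51  108^117=87  108^118=83  108^119=68
  108^120=116  108^121=18
Found 18 at exponent 121.

121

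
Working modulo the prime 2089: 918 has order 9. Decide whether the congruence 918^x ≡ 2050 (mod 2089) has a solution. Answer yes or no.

yes

2050 ∈ ⟨918⟩ iff 2050^9 ≡ 1 (mod 2089), since |⟨918⟩| = 9.
2050^9 mod 2089 = 1.
Since 1 = 1, 2050 lies in the subgroup.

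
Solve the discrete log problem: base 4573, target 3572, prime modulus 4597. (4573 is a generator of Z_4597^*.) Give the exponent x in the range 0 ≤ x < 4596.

2684

Baby-step giant-step with m = ceil(sqrt(4596)) = 68.
Baby table (4573^j mod 4597 for j=0..67):
  0:1  1:4573  2:576  3:4564  4:792  5:3977  6:1089  7:1446
  8:2072  9:839  10:2849  11:579  12:4492  13:2520  14:3878  15:3465
  16:4183  17:742  18:580  19:4468  20:3096  21:3845  22:4257  23:3563
  24:1831  25:2026  26:1943  27:3935  28:2097  29:239  30:3458  31:4351
  32:1307  33:811  34:3521  35:2839  36:819  37:3329  38:2850  39:555
  40:471  41:2487  42:73  43:2845  44:675  45:2188  46:2652  47:710
  48:1348  49:4424  50:4152  51:1486  52:1112  53:894  54:1529  55:80
  56:2677  57:110  58:1957  59:3599  60:967  61:4374  62:755  63:268
  64:2762  65:2667  66:350  67:794
Giant step factor: 4573^(-68) ≡ 640 (mod 4597).
Scan 3572·640^i mod 4597 for i = 0, 1, …:
  i=0: 3572   i=1: 1371   i=2: 4010   i=3: 1274
  i=4: 1691   i=5: 1945   i=6: 3610   i=7: 2706
  i=8: 3368   i=9: 4124     …   i=38: 354
  i=39: 1307
Match at i=39, j=32: x = 39·68 + 32 = 2684.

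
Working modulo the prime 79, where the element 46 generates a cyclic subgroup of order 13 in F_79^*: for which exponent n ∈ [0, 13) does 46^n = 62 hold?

2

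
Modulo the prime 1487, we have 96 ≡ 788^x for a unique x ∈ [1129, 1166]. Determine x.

1132

Compute 788^1129 mod 1487 = 1368, then multiply by 788 repeatedly:
  788^1129=1368  788^1130=1396  788^1131=1155  788^1132=96
Found 96 at exponent 1132.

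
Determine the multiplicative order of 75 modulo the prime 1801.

225

The order of 75 must divide p − 1 = 1800 = 2^3 · 3^2 · 5^2.
Divisors: 1, 2, 3, 4, 5, 6, 8, 9, 10, 12, 15, 18, 20, 24, 25, 30, 36, 40, 45, 50, 60, 72, 75, 90, 100, 120, 150, 180, 200, 225, 300, 360, 450, 600, 900, 1800.
Check each in increasing order: 75^1 ≡ 75;  75^2 ≡ 222;  75^3 ≡ 441;  75^4 ≡ 657;  75^5 ≡ 648;  75^6 ≡ 1774;  75^8 ≡ 1210;  75^9 ≡ 700;  75^10 ≡ 271;  75^12 ≡ 729;  75^15 ≡ 911;  75^18 ≡ 128;  75^20 ≡ 1401;  75^24 ≡ 146;  75^25 ≡ 144;  75^30 ≡ 1461;  75^36 ≡ 175;  75^40 ≡ 1512;  75^45 ≡ 32;  75^50 ≡ 925;  75^60 ≡ 336;  75^72 ≡ 8;  75^75 ≡ 1727;  75^90 ≡ 1024;  75^100 ≡ 150;  75^120 ≡ 1234;  75^150 ≡ 73;  75^180 ≡ 394;  75^200 ≡ 888;  75^225 ≡ 1.
Smallest exponent giving 1 is 225.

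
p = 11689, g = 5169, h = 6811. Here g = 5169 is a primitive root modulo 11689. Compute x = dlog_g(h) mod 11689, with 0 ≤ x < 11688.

Baby-step giant-step with m = ceil(sqrt(11688)) = 109.
Baby table (5169^j mod 11689 for j=0..108):
  0:1  1:5169  2:9196  3:6650  4:8190  5:8241  6:3013  7:4449
  8:4618  9:1504  10:991  11:2697  12:7505  13:9243  14:4124  15:7909
  16:5188  17:2206  18:6039  19:5961  20:205  21:7635  22:3251  23:7326
  24:7423  25:6189  26:9837  27:303  28:11570  29:4406  30:4442  31:3502
  32:7266  33:1197  34:3812  35:8263  36:11530  37:8048  38:10650  39:6349
  40:6958  41:10538  42:182  43:5638  44:2145  45:6333  46:6077  47:3670
  48:10672  49:3177  50:10557  51:4881  52:5027  53:11605  54:9986  55:10699
  56:2472  57:1691  58:9096  59:4066  60:332  61:9514  62:2243  63:10268
  64:7232  65:786  66:6751  67:4254  68:1917  69:8390  70:1720  71:7040
  72:1903  73:6158  74:1555  75:7452  76:4133  77:7674  78:6129  79:3611
  80:9615  81:9996  82:3944  83:920  84:9746  85:9173  86:4653  87:7084
  88:7248  89:1667  90:1930  91:5453  92:4378  93:11667  94:3172  95:8090
  96:5657  97:6844  98:5722  99:3848  100:7323  101:3605  102:1979  103:1576
  104:10800  105:10225  106:7056  107:2784  108:1337
Giant step factor: 5169^(-109) ≡ 1320 (mod 11689).
Scan 6811·1320^i mod 11689 for i = 0, 1, …:
  i=0: 6811   i=1: 1679   i=2: 7059   i=3: 1747
  i=4: 3307   i=5: 5243   i=6: 872   i=7: 5518
  i=8: 1513   i=9: 10030     …   i=70: 1094
  i=71: 6333
Match at i=71, j=45: x = 71·109 + 45 = 7784.

7784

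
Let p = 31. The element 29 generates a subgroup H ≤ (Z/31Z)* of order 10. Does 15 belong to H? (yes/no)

yes

⟨29⟩ has order 10; its elements mod 31 are {1, 2, 4, 8, 15, 16, 23, 27, 29, 30}.
15 is in this set.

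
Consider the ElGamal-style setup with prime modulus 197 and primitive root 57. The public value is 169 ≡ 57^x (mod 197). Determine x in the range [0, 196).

6

Baby-step giant-step with m = ceil(sqrt(196)) = 14.
Baby table (57^j mod 197 for j=0..13):
  0:1  1:57  2:97  3:13  4:150  5:79  6:169  7:177
  8:42  9:30  10:134  11:152  12:193  13:166
Giant step factor: 57^(-14) ≡ 33 (mod 197).
Scan 169·33^i mod 197 for i = 0, 1, …:
  i=0: 169
Match at i=0, j=6: x = 0·14 + 6 = 6.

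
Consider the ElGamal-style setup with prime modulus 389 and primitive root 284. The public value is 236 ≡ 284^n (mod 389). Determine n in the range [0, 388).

Baby-step giant-step with m = ceil(sqrt(388)) = 20.
Baby table (284^j mod 389 for j=0..19):
  0:1  1:284  2:133  3:39  4:184  5:130  6:354  7:174
  8:13  9:191  10:173  11:118  12:58  13:134  14:323  15:317
  16:169  17:149  18:304  19:367
Giant step factor: 284^(-20) ≡ 81 (mod 389).
Scan 236·81^i mod 389 for i = 0, 1, …:
  i=0: 236   i=1: 55   i=2: 176   i=3: 252
  i=4: 184
Match at i=4, j=4: n = 4·20 + 4 = 84.

84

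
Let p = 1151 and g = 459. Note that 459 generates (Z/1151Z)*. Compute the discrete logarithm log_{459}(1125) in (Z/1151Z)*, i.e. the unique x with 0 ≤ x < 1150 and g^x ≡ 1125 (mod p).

254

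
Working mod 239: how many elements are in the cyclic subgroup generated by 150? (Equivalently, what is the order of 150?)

The order of 150 must divide p − 1 = 238 = 2 · 7 · 17.
Divisors: 1, 2, 7, 14, 17, 34, 119, 238.
Check each in increasing order: 150^1 ≡ 150;  150^2 ≡ 34;  150^7 ≡ 187;  150^14 ≡ 75;  150^17 ≡ 100;  150^34 ≡ 201;  150^119 ≡ 1.
Smallest exponent giving 1 is 119.

119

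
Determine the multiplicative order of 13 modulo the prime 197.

196

The order of 13 must divide p − 1 = 196 = 2^2 · 7^2.
Divisors: 1, 2, 4, 7, 14, 28, 49, 98, 196.
Check each in increasing order: 13^1 ≡ 13;  13^2 ≡ 169;  13^4 ≡ 193;  13^7 ≡ 77;  13^14 ≡ 19;  13^28 ≡ 164;  13^49 ≡ 183;  13^98 ≡ 196;  13^196 ≡ 1.
Smallest exponent giving 1 is 196.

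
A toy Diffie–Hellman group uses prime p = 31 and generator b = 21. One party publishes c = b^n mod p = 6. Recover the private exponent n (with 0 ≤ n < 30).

5

Successive powers of 21 modulo 31:
  21^0=1  21^1=21  21^2=7  21^3=23  21^4=18  21^5=6
So 21^5 ≡ 6 (mod 31), giving n = 5.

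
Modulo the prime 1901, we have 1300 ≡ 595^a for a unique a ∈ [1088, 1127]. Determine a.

1126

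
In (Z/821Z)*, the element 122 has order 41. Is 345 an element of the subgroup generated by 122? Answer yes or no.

no

345 ∈ ⟨122⟩ iff 345^41 ≡ 1 (mod 821), since |⟨122⟩| = 41.
345^41 mod 821 = 698.
Since 698 ≠ 1, 345 does not lie in the subgroup.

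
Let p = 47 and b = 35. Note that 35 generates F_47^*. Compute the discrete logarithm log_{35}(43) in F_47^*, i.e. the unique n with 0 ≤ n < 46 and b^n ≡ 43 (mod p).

45

Baby-step giant-step with m = ceil(sqrt(46)) = 7.
Baby table (35^j mod 47 for j=0..6):
  0:1  1:35  2:3  3:11  4:9  5:33  6:27
Giant step factor: 35^(-7) ≡ 19 (mod 47).
Scan 43·19^i mod 47 for i = 0, 1, …:
  i=0: 43   i=1: 18   i=2: 13   i=3: 12
  i=4: 40   i=5: 8   i=6: 11
Match at i=6, j=3: n = 6·7 + 3 = 45.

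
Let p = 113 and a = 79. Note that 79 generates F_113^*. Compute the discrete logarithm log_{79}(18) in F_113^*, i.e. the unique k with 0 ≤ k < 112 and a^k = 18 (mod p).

Baby-step giant-step with m = ceil(sqrt(112)) = 11.
Baby table (79^j mod 113 for j=0..10):
  0:1  1:79  2:26  3:20  4:111  5:68  6:61  7:73
  8:4  9:90  10:104
Giant step factor: 79^(-11) ≡ 89 (mod 113).
Scan 18·89^i mod 113 for i = 0, 1, …:
  i=0: 18   i=1: 20
Match at i=1, j=3: k = 1·11 + 3 = 14.

14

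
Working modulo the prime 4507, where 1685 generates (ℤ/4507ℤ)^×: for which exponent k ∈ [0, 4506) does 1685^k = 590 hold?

Baby-step giant-step with m = ceil(sqrt(4506)) = 68.
Baby table (1685^j mod 4507 for j=0..67):
  0:1  1:1685  2:4322  3:3765  4:2676  5:2060  6:710  7:1995
  8:3860  9:499  10:2513  11:2332  12:3823  13:1252  14:344  15:2744
  16:3965  17:1651  18:1116  19:1041  20:862  21:1216  22:2782  23:390
  24:3635  25:4469  26:3575  27:2523  28:1154  29:1973  30:2846  31:62
  32:809  33:2051  34:3573  35:3660  36:1524  37:3457  38:2001  39:449
  40:3896  41:2568  42:360  43:2662  44:1005  45:3300  46:3369  47:2452
  48:3208  49:1587  50:1444  51:3867  52:3280  53:1218  54:1645  55:20
  56:2151  57:807  58:3188  59:3943  60:637  61:679  62:3844  63:581
  64:966  65:683  66:1570  67:4348
Giant step factor: 1685^(-68) ≡ 1353 (mod 4507).
Scan 590·1353^i mod 4507 for i = 0, 1, …:
  i=0: 590   i=1: 531   i=2: 1830   i=3: 1647
  i=4: 1933   i=5: 1289   i=6: 4315   i=7: 1630
  i=8: 1467   i=9: 1771     …   i=47: 2268
  i=48: 3844
Match at i=48, j=62: k = 48·68 + 62 = 3326.

3326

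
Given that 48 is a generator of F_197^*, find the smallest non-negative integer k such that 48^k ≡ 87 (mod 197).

Baby-step giant-step with m = ceil(sqrt(196)) = 14.
Baby table (48^j mod 197 for j=0..13):
  0:1  1:48  2:137  3:75  4:54  5:31  6:109  7:110
  8:158  9:98  10:173  11:30  12:61  13:170
Giant step factor: 48^(-14) ≡ 19 (mod 197).
Scan 87·19^i mod 197 for i = 0, 1, …:
  i=0: 87   i=1: 77   i=2: 84   i=3: 20
  i=4: 183   i=5: 128   i=6: 68   i=7: 110
Match at i=7, j=7: k = 7·14 + 7 = 105.

105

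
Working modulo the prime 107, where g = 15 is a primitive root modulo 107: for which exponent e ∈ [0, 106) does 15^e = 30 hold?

Successive powers of 15 modulo 107:
  15^0=1  15^1=15  15^2=11  15^3=58  15^4=14  15^5=103
  15^6=47  15^7=63  15^8=89  15^9=51  15^10=16  15^11=26
  15^12=69  15^13=72  15^14=10  15^15=43  15^16=3  15^17=45
  15^18=33  15^19=67  15^20=42  15^21=95  15^22=34  15^23=82
  15^24=53  15^25=46  15^26=48  15^27=78  15^28=100  15^29=2
  15^30=30
So 15^30 ≡ 30 (mod 107), giving e = 30.

30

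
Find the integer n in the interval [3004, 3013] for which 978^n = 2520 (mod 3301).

3009

Compute 978^3004 mod 3301 = 2913, then multiply by 978 repeatedly:
  978^3004=2913  978^3005=151  978^3006=2434  978^3007=431  978^3008=2291
  978^3009=2520
Found 2520 at exponent 3009.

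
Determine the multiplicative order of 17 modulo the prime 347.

346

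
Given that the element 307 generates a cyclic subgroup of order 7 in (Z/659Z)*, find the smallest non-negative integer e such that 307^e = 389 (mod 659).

Successive powers of 307 modulo 659:
  307^0=1  307^1=307  307^2=12  307^3=389
So 307^3 ≡ 389 (mod 659), giving e = 3.

3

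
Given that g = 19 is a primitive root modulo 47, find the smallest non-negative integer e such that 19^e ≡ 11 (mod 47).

39

Baby-step giant-step with m = ceil(sqrt(46)) = 7.
Baby table (19^j mod 47 for j=0..6):
  0:1  1:19  2:32  3:44  4:37  5:45  6:9
Giant step factor: 19^(-7) ≡ 11 (mod 47).
Scan 11·11^i mod 47 for i = 0, 1, …:
  i=0: 11   i=1: 27   i=2: 15   i=3: 24
  i=4: 29   i=5: 37
Match at i=5, j=4: e = 5·7 + 4 = 39.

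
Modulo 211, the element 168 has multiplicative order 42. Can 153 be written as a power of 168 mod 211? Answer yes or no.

yes

153 ∈ ⟨168⟩ iff 153^42 ≡ 1 (mod 211), since |⟨168⟩| = 42.
153^42 mod 211 = 1.
Since 1 = 1, 153 lies in the subgroup.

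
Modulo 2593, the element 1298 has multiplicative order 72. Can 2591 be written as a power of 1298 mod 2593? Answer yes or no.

no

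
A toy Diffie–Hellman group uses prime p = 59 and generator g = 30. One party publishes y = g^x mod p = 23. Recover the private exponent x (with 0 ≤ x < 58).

43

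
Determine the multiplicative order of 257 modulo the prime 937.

The order of 257 must divide p − 1 = 936 = 2^3 · 3^2 · 13.
Divisors: 1, 2, 3, 4, 6, 8, 9, 12, 13, 18, 24, 26, 36, 39, 52, 72, 78, 104, 117, 156, 234, 312, 468, 936.
Check each in increasing order: 257^1 ≡ 257;  257^2 ≡ 459;  257^3 ≡ 838;  257^4 ≡ 793;  257^6 ≡ 431;  257^8 ≡ 122;  257^9 ≡ 433;  257^12 ≡ 235;  257^13 ≡ 427;  257^18 ≡ 89;  257^24 ≡ 879;  257^26 ≡ 551;  257^36 ≡ 425;  257^39 ≡ 90;  257^52 ≡ 13;  257^72 ≡ 721;  257^78 ≡ 604;  257^104 ≡ 169;  257^117 ≡ 14;  257^156 ≡ 323;  257^234 ≡ 196;  257^312 ≡ 322;  257^468 ≡ 936;  257^936 ≡ 1.
Smallest exponent giving 1 is 936.

936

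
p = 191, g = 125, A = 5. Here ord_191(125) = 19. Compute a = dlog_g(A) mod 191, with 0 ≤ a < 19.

Successive powers of 125 modulo 191:
  125^0=1  125^1=125  125^2=154  125^3=150  125^4=32  125^5=180
  125^6=153  125^7=25  125^8=69  125^9=30  125^10=121  125^11=36
  125^12=107  125^13=5
So 125^13 ≡ 5 (mod 191), giving a = 13.

13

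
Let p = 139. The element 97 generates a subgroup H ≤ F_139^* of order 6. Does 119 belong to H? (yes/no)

no

119 ∈ ⟨97⟩ iff 119^6 ≡ 1 (mod 139), since |⟨97⟩| = 6.
119^6 mod 139 = 91.
Since 91 ≠ 1, 119 does not lie in the subgroup.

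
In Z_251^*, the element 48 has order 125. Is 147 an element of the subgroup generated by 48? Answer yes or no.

yes

147 ∈ ⟨48⟩ iff 147^125 ≡ 1 (mod 251), since |⟨48⟩| = 125.
147^125 mod 251 = 1.
Since 1 = 1, 147 lies in the subgroup.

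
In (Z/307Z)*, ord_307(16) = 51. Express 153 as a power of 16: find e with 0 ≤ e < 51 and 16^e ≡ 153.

Baby-step giant-step with m = ceil(sqrt(51)) = 8.
Baby table (16^j mod 307 for j=0..7):
  0:1  1:16  2:256  3:105  4:145  5:171  6:280  7:182
Giant step factor: 16^(-8) ≡ 68 (mod 307).
Scan 153·68^i mod 307 for i = 0, 1, …:
  i=0: 153   i=1: 273   i=2: 144   i=3: 275
  i=4: 280
Match at i=4, j=6: e = 4·8 + 6 = 38.

38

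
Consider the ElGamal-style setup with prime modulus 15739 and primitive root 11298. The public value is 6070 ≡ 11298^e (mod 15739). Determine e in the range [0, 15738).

953

Baby-step giant-step with m = ceil(sqrt(15738)) = 126.
Baby table (11298^j mod 15739 for j=0..125):
  0:1  1:11298  2:1514  3:12618  4:10041  5:12245  6:13939  7:14127
  8:13386  9:14716  10:10311  11:9339  12:13505  13:5624  14:1609  15:15676
  16:12220  17:14791  18:7755  19:12716  20:15515  21:3227  22:7122  23:6588
  24:1493  25:11445  26:9725  27:14830  28:7685  29:8806  30:3969  31:1351
  32:12507  33:15083  34:1581  35:14112  36:1306  37:7745  38:9909  39:375
  40:2959  41:1146  42:10050  43:3754  44:11826  45:1777  46:9321  47:14748
  48:9850  49:10570  50:8067  51:12156  52:15713  53:5293  54:7853  55:2451
  56:6497  57:12149  58:15322  59:10434  60:13961  61:10859  62:15216  63:9010
  64:10867  65:11166  66:5383  67:1638  68:12799  69:8909  70:2977  71:15642
  72:5824  73:10532  74:3696  75:1841  76:8399  77:1471  78:14713  79:7895
  80:4797  81:7129  82:6979  83:12091  84:5337  85:1317  86:6111  87:10824
  88:13261  89:3237  90:9929  91:5989  92:1761  93:1682  94:6263  95:12569
  96:7304  97:1015  98:9478  99:10027  100:11463  101:8482  102:10604  103:14463
  104:676  105:4033  106:429  107:14969  108:4207  109:14645  110:10842  111:12018
  112:14750  113:968  114:13598  115:1825  116:760  117:8725  118:1693  119:4629
  120:13484  121:4451  122:1293  123:2522  124:5966  125:9470
Giant step factor: 11298^(-126) ≡ 3305 (mod 15739).
Scan 6070·3305^i mod 15739 for i = 0, 1, …:
  i=0: 6070   i=1: 9864   i=2: 5051   i=3: 10215
  i=4: 420   i=5: 3068   i=6: 3824   i=7: 15642
Match at i=7, j=71: e = 7·126 + 71 = 953.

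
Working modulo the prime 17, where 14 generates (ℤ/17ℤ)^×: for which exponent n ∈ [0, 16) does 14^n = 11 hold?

15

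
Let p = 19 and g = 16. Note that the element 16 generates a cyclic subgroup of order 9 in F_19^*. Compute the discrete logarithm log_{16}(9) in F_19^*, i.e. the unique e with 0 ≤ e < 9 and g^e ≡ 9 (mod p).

2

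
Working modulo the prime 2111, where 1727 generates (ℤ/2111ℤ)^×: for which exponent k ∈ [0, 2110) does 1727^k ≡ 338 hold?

740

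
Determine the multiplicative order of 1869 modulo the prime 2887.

962

The order of 1869 must divide p − 1 = 2886 = 2 · 3 · 13 · 37.
Divisors: 1, 2, 3, 6, 13, 26, 37, 39, 74, 78, 111, 222, 481, 962, 1443, 2886.
Check each in increasing order: 1869^1 ≡ 1869;  1869^2 ≡ 2778;  1869^3 ≡ 1256;  1869^6 ≡ 1234;  1869^13 ≡ 381;  1869^26 ≡ 811;  1869^37 ≡ 476;  1869^39 ≡ 82;  1869^74 ≡ 1390;  1869^78 ≡ 950;  1869^111 ≡ 517;  1869^222 ≡ 1685;  1869^481 ≡ 2886;  1869^962 ≡ 1.
Smallest exponent giving 1 is 962.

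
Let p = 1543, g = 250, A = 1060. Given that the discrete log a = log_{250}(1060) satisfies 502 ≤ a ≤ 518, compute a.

Compute 250^502 mod 1543 = 1057, then multiply by 250 repeatedly:
  250^502=1057  250^503=397  250^504=498  250^505=1060
Found 1060 at exponent 505.

505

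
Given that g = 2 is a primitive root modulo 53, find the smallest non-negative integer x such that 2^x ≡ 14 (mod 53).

15

Successive powers of 2 modulo 53:
  2^0=1  2^1=2  2^2=4  2^3=8  2^4=16  2^5=32
  2^6=11  2^7=22  2^8=44  2^9=35  2^10=17  2^11=34
  2^12=15  2^13=30  2^14=7  2^15=14
So 2^15 ≡ 14 (mod 53), giving x = 15.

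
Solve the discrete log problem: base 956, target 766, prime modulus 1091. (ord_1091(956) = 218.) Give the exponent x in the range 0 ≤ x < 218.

Baby-step giant-step with m = ceil(sqrt(218)) = 15.
Baby table (956^j mod 1091 for j=0..14):
  0:1  1:956  2:769  3:921  4:39  5:190  6:534  7:1007
  8:430  9:864  10:97  11:1088  12:405  13:966  14:510
Giant step factor: 956^(-15) ≡ 718 (mod 1091).
Scan 766·718^i mod 1091 for i = 0, 1, …:
  i=0: 766   i=1: 124   i=2: 661   i=3: 13
  i=4: 606   i=5: 890   i=6: 785   i=7: 674
  i=8: 619   i=9: 405
Match at i=9, j=12: x = 9·15 + 12 = 147.

147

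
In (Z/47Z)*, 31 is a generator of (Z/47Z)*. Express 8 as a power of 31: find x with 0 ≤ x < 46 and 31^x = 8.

Baby-step giant-step with m = ceil(sqrt(46)) = 7.
Baby table (31^j mod 47 for j=0..6):
  0:1  1:31  2:21  3:40  4:18  5:41  6:2
Giant step factor: 31^(-7) ≡ 22 (mod 47).
Scan 8·22^i mod 47 for i = 0, 1, …:
  i=0: 8   i=1: 35   i=2: 18
Match at i=2, j=4: x = 2·7 + 4 = 18.

18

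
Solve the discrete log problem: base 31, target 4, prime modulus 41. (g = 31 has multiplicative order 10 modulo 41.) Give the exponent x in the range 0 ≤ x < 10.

9

Successive powers of 31 modulo 41:
  31^0=1  31^1=31  31^2=18  31^3=25  31^4=37  31^5=40
  31^6=10  31^7=23  31^8=16  31^9=4
So 31^9 ≡ 4 (mod 41), giving x = 9.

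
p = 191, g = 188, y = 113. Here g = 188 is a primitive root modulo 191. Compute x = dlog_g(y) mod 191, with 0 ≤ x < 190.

117

Baby-step giant-step with m = ceil(sqrt(190)) = 14.
Baby table (188^j mod 191 for j=0..13):
  0:1  1:188  2:9  3:164  4:81  5:139  6:156  7:105
  8:67  9:181  10:30  11:101  12:79  13:145
Giant step factor: 188^(-14) ≡ 18 (mod 191).
Scan 113·18^i mod 191 for i = 0, 1, …:
  i=0: 113   i=1: 124   i=2: 131   i=3: 66
  i=4: 42   i=5: 183   i=6: 47   i=7: 82
  i=8: 139
Match at i=8, j=5: x = 8·14 + 5 = 117.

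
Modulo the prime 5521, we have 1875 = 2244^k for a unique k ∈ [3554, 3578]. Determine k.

3572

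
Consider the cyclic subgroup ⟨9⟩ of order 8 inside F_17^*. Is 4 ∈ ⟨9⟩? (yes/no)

⟨9⟩ has order 8; its elements mod 17 are {1, 2, 4, 8, 9, 13, 15, 16}.
4 is in this set.

yes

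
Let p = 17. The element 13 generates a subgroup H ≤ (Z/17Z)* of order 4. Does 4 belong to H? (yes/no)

⟨13⟩ has order 4; its elements mod 17 are {1, 4, 13, 16}.
4 is in this set.

yes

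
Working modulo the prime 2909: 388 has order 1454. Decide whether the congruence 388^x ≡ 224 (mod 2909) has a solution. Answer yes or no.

no

224 ∈ ⟨388⟩ iff 224^1454 ≡ 1 (mod 2909), since |⟨388⟩| = 1454.
224^1454 mod 2909 = 2908.
Since 2908 ≠ 1, 224 does not lie in the subgroup.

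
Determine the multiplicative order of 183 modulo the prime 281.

The order of 183 must divide p − 1 = 280 = 2^3 · 5 · 7.
Divisors: 1, 2, 4, 5, 7, 8, 10, 14, 20, 28, 35, 40, 56, 70, 140, 280.
Check each in increasing order: 183^1 ≡ 183;  183^2 ≡ 50;  183^4 ≡ 252;  183^5 ≡ 32;  183^7 ≡ 195;  183^8 ≡ 279;  183^10 ≡ 181;  183^14 ≡ 90;  183^20 ≡ 165;  183^28 ≡ 232;  183^35 ≡ 280;  183^40 ≡ 249;  183^56 ≡ 153;  183^70 ≡ 1.
Smallest exponent giving 1 is 70.

70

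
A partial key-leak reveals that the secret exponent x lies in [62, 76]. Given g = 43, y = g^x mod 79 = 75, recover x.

71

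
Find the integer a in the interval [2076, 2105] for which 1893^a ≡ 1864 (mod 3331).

Compute 1893^2076 mod 3331 = 1346, then multiply by 1893 repeatedly:
  1893^2076=1346  1893^2077=3094  1893^2078=1044  1893^2079=1009  1893^2080=1374
  1893^2081=2802  1893^2082=1234  1893^2083=931  1893^2084=284  1893^2085=1321
  1893^2086=2403  1893^2087=2064  1893^2088=3220  1893^2089=3061  1893^2090=1864
Found 1864 at exponent 2090.

2090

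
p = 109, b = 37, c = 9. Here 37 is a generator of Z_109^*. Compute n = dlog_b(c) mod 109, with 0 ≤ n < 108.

64

Baby-step giant-step with m = ceil(sqrt(108)) = 11.
Baby table (37^j mod 109 for j=0..10):
  0:1  1:37  2:61  3:77  4:15  5:10  6:43  7:65
  8:7  9:41  10:100
Giant step factor: 37^(-11) ≡ 18 (mod 109).
Scan 9·18^i mod 109 for i = 0, 1, …:
  i=0: 9   i=1: 53   i=2: 82   i=3: 59
  i=4: 81   i=5: 41
Match at i=5, j=9: n = 5·11 + 9 = 64.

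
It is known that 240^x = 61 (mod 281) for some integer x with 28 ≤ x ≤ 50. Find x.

49

Compute 240^28 mod 281 = 49, then multiply by 240 repeatedly:
  240^28=49  240^29=239  240^30=36  240^31=210  240^32=101
  240^33=74  240^34=57  240^35=192  240^36=277  240^37=164
  240^38=20  240^39=23  240^40=181  240^41=166  240^42=219
  240^43=13  240^44=29  240^45=216  240^46=136  240^47=44
  240^48=163  240^49=61
Found 61 at exponent 49.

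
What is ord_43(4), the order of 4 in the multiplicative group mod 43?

The order of 4 must divide p − 1 = 42 = 2 · 3 · 7.
Divisors: 1, 2, 3, 6, 7, 14, 21, 42.
Check each in increasing order: 4^1 ≡ 4;  4^2 ≡ 16;  4^3 ≡ 21;  4^6 ≡ 11;  4^7 ≡ 1.
Smallest exponent giving 1 is 7.

7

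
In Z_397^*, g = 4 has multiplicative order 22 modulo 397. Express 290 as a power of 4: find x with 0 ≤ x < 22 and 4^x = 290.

18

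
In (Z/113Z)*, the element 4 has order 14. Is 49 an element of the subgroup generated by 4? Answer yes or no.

yes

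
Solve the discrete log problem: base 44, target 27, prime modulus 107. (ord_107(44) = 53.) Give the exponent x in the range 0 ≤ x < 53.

22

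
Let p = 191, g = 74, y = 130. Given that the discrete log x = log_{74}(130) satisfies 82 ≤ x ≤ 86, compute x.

84

Compute 74^82 mod 191 = 4, then multiply by 74 repeatedly:
  74^82=4  74^83=105  74^84=130
Found 130 at exponent 84.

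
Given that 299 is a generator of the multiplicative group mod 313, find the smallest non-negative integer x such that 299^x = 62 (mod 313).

125

Baby-step giant-step with m = ceil(sqrt(312)) = 18.
Baby table (299^j mod 313 for j=0..17):
  0:1  1:299  2:196  3:73  4:230  5:223  6:8  7:201
  8:3  9:271  10:275  11:219  12:64  13:43  14:24  15:290
  16:9  17:187
Giant step factor: 299^(-18) ≡ 151 (mod 313).
Scan 62·151^i mod 313 for i = 0, 1, …:
  i=0: 62   i=1: 285   i=2: 154   i=3: 92
  i=4: 120   i=5: 279   i=6: 187
Match at i=6, j=17: x = 6·18 + 17 = 125.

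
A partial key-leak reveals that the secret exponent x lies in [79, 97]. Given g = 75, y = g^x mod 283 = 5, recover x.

79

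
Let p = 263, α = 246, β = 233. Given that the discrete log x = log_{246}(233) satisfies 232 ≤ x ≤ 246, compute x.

240

Compute 246^232 mod 263 = 27, then multiply by 246 repeatedly:
  246^232=27  246^233=67  246^234=176  246^235=164  246^236=105
  246^237=56  246^238=100  246^239=141  246^240=233
Found 233 at exponent 240.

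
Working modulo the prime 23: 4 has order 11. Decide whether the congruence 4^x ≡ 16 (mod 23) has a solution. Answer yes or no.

yes

⟨4⟩ has order 11; its elements mod 23 are {1, 2, 3, 4, 6, 8, 9, 12, 13, 16, 18}.
16 is in this set.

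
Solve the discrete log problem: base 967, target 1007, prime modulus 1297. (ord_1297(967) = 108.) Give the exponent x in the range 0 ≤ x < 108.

Baby-step giant-step with m = ceil(sqrt(108)) = 11.
Baby table (967^j mod 1297 for j=0..10):
  0:1  1:967  2:1249  3:276  4:1007  5:1019  6:950  7:374
  8:1092  9:206  10:761
Giant step factor: 967^(-11) ≡ 699 (mod 1297).
Scan 1007·699^i mod 1297 for i = 0, 1, …:
  i=0: 1007
Match at i=0, j=4: x = 0·11 + 4 = 4.

4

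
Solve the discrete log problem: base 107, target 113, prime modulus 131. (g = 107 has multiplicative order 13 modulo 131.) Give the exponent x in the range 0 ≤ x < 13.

Successive powers of 107 modulo 131:
  107^0=1  107^1=107  107^2=52  107^3=62  107^4=84  107^5=80
  107^6=45  107^7=99  107^8=113
So 107^8 ≡ 113 (mod 131), giving x = 8.

8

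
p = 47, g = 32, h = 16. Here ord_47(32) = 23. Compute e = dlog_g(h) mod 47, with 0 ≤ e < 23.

Successive powers of 32 modulo 47:
  32^0=1  32^1=32  32^2=37  32^3=9  32^4=6  32^5=4
  32^6=34  32^7=7  32^8=36  32^9=24  32^10=16
So 32^10 ≡ 16 (mod 47), giving e = 10.

10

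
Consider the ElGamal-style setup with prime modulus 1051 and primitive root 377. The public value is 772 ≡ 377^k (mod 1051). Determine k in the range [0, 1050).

Baby-step giant-step with m = ceil(sqrt(1050)) = 33.
Baby table (377^j mod 1051 for j=0..32):
  0:1  1:377  2:244  3:551  4:680  5:967  6:913  7:524
  8:1011  9:685  10:750  11:31  12:126  13:207  14:265  15:60
  16:549  17:977  18:479  19:862  20:215  21:128  22:961  23:753
  24:111  25:858  26:809  27:203  28:859  29:135  30:447  31:359
  32:815
Giant step factor: 377^(-33) ≡ 249 (mod 1051).
Scan 772·249^i mod 1051 for i = 0, 1, …:
  i=0: 772   i=1: 946   i=2: 130   i=3: 840
  i=4: 11   i=5: 637   i=6: 963   i=7: 159
  i=8: 704   i=9: 830     …   i=24: 1044
  i=25: 359
Match at i=25, j=31: k = 25·33 + 31 = 856.

856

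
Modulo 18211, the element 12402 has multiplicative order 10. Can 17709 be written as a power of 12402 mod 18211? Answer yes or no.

17709 ∈ ⟨12402⟩ iff 17709^10 ≡ 1 (mod 18211), since |⟨12402⟩| = 10.
17709^10 mod 18211 = 1.
Since 1 = 1, 17709 lies in the subgroup.

yes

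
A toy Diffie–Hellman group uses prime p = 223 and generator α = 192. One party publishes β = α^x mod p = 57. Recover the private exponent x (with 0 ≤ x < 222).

Baby-step giant-step with m = ceil(sqrt(222)) = 15.
Baby table (192^j mod 223 for j=0..14):
  0:1  1:192  2:69  3:91  4:78  5:35  6:30  7:185
  8:63  9:54  10:110  11:158  12:8  13:198  14:106
Giant step factor: 192^(-15) ≡ 189 (mod 223).
Scan 57·189^i mod 223 for i = 0, 1, …:
  i=0: 57   i=1: 69
Match at i=1, j=2: x = 1·15 + 2 = 17.

17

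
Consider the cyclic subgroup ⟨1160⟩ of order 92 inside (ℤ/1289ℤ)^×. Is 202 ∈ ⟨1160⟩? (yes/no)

yes

202 ∈ ⟨1160⟩ iff 202^92 ≡ 1 (mod 1289), since |⟨1160⟩| = 92.
202^92 mod 1289 = 1.
Since 1 = 1, 202 lies in the subgroup.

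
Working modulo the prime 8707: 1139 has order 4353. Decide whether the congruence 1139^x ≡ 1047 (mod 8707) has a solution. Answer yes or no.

yes

1047 ∈ ⟨1139⟩ iff 1047^4353 ≡ 1 (mod 8707), since |⟨1139⟩| = 4353.
1047^4353 mod 8707 = 1.
Since 1 = 1, 1047 lies in the subgroup.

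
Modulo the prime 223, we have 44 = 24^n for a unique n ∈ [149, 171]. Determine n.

Compute 24^149 mod 223 = 44, then multiply by 24 repeatedly:
  24^149=44
Found 44 at exponent 149.

149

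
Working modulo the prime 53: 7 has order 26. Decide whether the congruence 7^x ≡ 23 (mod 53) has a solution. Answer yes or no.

23 ∈ ⟨7⟩ iff 23^26 ≡ 1 (mod 53), since |⟨7⟩| = 26.
23^26 mod 53 = 52.
Since 52 ≠ 1, 23 does not lie in the subgroup.

no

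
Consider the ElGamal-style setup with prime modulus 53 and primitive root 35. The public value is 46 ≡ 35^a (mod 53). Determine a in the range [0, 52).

16

Successive powers of 35 modulo 53:
  35^0=1  35^1=35  35^2=6  35^3=51  35^4=36  35^5=41
  35^6=4  35^7=34  35^8=24  35^9=45  35^10=38  35^11=5
  35^12=16  35^13=30  35^14=43  35^15=21  35^16=46
So 35^16 ≡ 46 (mod 53), giving a = 16.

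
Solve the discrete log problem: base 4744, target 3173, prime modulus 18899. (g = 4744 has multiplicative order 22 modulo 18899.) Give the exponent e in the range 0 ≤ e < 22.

13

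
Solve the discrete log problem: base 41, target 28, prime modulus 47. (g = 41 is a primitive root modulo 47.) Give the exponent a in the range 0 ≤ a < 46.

Baby-step giant-step with m = ceil(sqrt(46)) = 7.
Baby table (41^j mod 47 for j=0..6):
  0:1  1:41  2:36  3:19  4:27  5:26  6:32
Giant step factor: 41^(-7) ≡ 35 (mod 47).
Scan 28·35^i mod 47 for i = 0, 1, …:
  i=0: 28   i=1: 40   i=2: 37   i=3: 26
Match at i=3, j=5: a = 3·7 + 5 = 26.

26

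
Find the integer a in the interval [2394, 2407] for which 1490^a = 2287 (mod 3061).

2402

Compute 1490^2394 mod 3061 = 1205, then multiply by 1490 repeatedly:
  1490^2394=1205  1490^2395=1704  1490^2396=1391  1490^2397=293  1490^2398=1908
  1490^2399=2312  1490^2400=1255  1490^2401=2740  1490^2402=2287
Found 2287 at exponent 2402.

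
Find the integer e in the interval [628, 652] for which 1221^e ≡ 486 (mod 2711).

646

Compute 1221^628 mod 2711 = 2224, then multiply by 1221 repeatedly:
  1221^628=2224  1221^629=1793  1221^630=1476  1221^631=2092  1221^632=570
  1221^633=1954  1221^634=154  1221^635=975  1221^636=346  1221^637=2261
  1221^638=883  1221^639=1876  1221^640=2512  1221^641=1011  1221^642=926
  1221^643=159  1221^644=1658  1221^645=2012  1221^646=486
Found 486 at exponent 646.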